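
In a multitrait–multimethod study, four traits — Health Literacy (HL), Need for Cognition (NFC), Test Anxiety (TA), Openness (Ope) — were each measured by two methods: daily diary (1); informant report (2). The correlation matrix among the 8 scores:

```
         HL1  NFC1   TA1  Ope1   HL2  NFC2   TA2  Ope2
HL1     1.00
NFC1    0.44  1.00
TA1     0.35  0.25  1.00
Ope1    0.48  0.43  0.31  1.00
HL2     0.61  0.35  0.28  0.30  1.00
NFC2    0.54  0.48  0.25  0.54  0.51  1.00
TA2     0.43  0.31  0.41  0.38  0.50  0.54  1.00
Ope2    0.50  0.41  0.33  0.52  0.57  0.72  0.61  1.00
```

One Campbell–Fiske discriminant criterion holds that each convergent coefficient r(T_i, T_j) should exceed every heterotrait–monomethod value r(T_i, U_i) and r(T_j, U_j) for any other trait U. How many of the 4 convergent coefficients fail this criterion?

3

Convergent coefficients and their comparison sets:
HL (methods 1·2): 0.61 vs {0.44, 0.51, 0.35, 0.50, 0.48, 0.57} → pass.
NFC (methods 1·2): 0.48 vs {0.44, 0.51, 0.25, 0.54, 0.43, 0.72} → fail.
TA (methods 1·2): 0.41 vs {0.35, 0.50, 0.25, 0.54, 0.31, 0.61} → fail.
Ope (methods 1·2): 0.52 vs {0.48, 0.57, 0.43, 0.72, 0.31, 0.61} → fail.
3 of 4 fail.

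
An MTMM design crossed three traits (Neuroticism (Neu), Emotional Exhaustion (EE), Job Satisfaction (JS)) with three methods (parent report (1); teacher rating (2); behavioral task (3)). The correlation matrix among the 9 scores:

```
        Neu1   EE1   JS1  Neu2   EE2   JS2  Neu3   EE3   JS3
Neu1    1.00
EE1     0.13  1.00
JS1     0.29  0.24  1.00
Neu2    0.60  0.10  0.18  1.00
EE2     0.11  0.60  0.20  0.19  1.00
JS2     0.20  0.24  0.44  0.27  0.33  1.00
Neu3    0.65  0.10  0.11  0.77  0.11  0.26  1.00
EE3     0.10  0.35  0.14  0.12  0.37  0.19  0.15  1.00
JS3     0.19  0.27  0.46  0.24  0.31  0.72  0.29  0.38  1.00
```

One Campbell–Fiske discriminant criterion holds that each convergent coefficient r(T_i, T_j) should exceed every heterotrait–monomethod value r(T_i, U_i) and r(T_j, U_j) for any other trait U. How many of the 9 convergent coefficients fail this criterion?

Checking each validity diagonal entry against its comparison values:
Neu (methods 1·2): 0.60 vs {0.13, 0.19, 0.29, 0.27} → pass.
Neu (methods 1·3): 0.65 vs {0.13, 0.15, 0.29, 0.29} → pass.
Neu (methods 2·3): 0.77 vs {0.19, 0.15, 0.27, 0.29} → pass.
EE (methods 1·2): 0.60 vs {0.13, 0.19, 0.24, 0.33} → pass.
EE (methods 1·3): 0.35 vs {0.13, 0.15, 0.24, 0.38} → fail.
EE (methods 2·3): 0.37 vs {0.19, 0.15, 0.33, 0.38} → fail.
JS (methods 1·2): 0.44 vs {0.29, 0.27, 0.24, 0.33} → pass.
JS (methods 1·3): 0.46 vs {0.29, 0.29, 0.24, 0.38} → pass.
JS (methods 2·3): 0.72 vs {0.27, 0.29, 0.33, 0.38} → pass.
2 of 9 fail.

2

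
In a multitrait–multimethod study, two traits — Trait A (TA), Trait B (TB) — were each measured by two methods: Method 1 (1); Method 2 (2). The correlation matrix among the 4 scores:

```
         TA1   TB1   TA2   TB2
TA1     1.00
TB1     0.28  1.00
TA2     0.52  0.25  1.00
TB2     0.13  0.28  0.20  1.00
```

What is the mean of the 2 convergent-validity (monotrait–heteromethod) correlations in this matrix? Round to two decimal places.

Convergent values: 0.52, 0.28; mean = 0.80/2 = 0.40.

0.40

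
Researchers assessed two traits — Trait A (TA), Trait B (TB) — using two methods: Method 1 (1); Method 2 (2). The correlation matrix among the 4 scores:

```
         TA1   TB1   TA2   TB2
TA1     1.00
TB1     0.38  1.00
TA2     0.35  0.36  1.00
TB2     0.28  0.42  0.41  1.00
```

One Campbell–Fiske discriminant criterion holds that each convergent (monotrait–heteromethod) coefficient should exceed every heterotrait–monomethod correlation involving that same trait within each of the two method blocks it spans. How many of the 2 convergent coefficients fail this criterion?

1

Each convergent coefficient versus the relevant comparison correlations:
TA (methods 1·2): 0.35 vs {0.38, 0.41} → fail.
TB (methods 1·2): 0.42 vs {0.38, 0.41} → pass.
1 of 2 fail.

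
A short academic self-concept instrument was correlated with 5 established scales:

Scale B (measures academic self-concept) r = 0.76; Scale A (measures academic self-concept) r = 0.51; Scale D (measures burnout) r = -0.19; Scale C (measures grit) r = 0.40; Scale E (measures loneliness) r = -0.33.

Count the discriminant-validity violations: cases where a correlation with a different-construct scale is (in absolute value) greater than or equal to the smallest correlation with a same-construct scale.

Convergent (same construct = academic self-concept): Scale B, Scale A.
Smallest convergent = 0.51. Discriminant |r|: 0.19, 0.40, 0.33; count ≥ 0.51 → 0.

0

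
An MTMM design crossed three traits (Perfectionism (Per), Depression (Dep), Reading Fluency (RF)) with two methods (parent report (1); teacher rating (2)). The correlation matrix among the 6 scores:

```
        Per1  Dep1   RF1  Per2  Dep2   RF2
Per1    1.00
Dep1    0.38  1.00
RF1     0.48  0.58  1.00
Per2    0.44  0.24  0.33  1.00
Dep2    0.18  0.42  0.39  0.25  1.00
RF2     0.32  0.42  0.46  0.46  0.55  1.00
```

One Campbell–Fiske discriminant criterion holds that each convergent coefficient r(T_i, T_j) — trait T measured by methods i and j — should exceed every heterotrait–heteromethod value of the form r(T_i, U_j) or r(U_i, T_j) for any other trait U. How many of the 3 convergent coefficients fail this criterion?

Each convergent coefficient versus the relevant comparison correlations:
Per (methods 1·2): 0.44 vs {0.18, 0.24, 0.32, 0.33} → pass.
Dep (methods 1·2): 0.42 vs {0.24, 0.18, 0.42, 0.39} → fail.
RF (methods 1·2): 0.46 vs {0.33, 0.32, 0.39, 0.42} → pass.
1 of 3 fail.

1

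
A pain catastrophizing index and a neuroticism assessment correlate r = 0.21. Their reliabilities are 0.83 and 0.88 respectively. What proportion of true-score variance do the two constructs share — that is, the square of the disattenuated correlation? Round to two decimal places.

0.06

Disattenuated r = 0.21 / √(0.83 × 0.88) = 0.21 / 0.8546 = 0.2457.
Shared true-score variance = 0.2457² = 0.0604 ≈ 0.06.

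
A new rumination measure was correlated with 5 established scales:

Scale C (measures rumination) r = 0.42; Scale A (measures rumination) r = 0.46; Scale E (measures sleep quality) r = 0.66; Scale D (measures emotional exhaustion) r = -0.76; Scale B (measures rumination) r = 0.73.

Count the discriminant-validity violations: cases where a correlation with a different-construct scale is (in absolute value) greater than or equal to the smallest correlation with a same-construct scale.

2

Convergent (same construct = rumination): Scale C, Scale A, Scale B.
Smallest convergent = 0.42. Discriminant |r|: 0.66, 0.76; count ≥ 0.42 → 2.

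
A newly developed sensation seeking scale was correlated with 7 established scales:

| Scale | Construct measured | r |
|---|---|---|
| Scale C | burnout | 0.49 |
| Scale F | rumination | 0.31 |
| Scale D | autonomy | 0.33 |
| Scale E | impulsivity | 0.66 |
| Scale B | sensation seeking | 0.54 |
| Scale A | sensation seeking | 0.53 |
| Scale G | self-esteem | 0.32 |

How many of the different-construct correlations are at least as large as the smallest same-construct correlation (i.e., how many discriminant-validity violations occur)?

Convergent (same construct = sensation seeking): Scale B, Scale A.
Smallest convergent = 0.53. Discriminant values: 0.49, 0.31, 0.33, 0.66, 0.32; count ≥ 0.53 → 1.

1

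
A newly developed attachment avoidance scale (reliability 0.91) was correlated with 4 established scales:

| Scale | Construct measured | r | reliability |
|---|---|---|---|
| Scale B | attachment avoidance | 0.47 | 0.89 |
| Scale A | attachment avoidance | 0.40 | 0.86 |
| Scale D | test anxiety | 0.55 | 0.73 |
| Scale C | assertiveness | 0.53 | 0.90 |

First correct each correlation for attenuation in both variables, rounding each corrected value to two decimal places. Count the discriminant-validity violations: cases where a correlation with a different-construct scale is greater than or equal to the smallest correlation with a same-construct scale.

2

Disattenuated r (r / √(r_scale · r_new)):
  Scale B (conv): 0.47 / √(0.89·0.91) = 0.52
  Scale A (conv): 0.40 / √(0.86·0.91) = 0.45
  Scale D (disc): 0.55 / √(0.73·0.91) = 0.67
  Scale C (disc): 0.53 / √(0.90·0.91) = 0.59
Smallest convergent = 0.45. Discriminant values: 0.67, 0.59; count ≥ 0.45 → 2.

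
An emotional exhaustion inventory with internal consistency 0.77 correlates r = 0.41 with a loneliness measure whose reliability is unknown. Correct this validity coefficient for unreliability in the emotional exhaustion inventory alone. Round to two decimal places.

0.47

Single correction: r_c = r_obs / √r_xx = 0.41 / √0.77 = 0.41 / 0.8775 ≈ 0.47.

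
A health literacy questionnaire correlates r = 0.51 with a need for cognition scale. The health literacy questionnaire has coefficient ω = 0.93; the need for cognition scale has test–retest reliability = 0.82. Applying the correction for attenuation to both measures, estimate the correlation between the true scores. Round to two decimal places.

r_true = r_obs / √(r_xx · r_yy) = 0.51 / √(0.93 × 0.82) = 0.51 / √0.7626 = 0.51 / 0.8733 ≈ 0.58.

0.58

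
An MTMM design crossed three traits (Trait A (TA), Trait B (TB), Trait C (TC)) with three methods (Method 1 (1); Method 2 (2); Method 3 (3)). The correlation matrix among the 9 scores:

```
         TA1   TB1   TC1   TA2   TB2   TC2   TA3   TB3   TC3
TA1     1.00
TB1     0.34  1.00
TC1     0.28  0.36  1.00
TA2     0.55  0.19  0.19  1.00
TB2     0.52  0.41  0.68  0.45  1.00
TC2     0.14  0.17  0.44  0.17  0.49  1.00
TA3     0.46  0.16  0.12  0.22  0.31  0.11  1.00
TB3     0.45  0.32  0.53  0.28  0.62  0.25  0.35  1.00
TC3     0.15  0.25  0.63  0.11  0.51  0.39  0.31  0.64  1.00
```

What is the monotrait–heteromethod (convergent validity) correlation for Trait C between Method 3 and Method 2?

Same trait (TC), different methods: r(TC3, TC2) = 0.39.

0.39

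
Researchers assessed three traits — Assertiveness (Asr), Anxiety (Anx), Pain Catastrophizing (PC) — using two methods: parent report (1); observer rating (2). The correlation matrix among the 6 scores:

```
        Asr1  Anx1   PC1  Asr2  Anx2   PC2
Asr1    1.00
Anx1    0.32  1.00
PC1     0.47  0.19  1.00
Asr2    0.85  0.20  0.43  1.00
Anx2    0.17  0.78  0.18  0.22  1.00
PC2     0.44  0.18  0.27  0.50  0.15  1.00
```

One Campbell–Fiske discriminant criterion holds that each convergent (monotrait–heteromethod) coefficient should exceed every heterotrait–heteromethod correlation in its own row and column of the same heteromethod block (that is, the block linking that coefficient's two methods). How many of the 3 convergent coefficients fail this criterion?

Each convergent coefficient versus the relevant comparison correlations:
Asr (methods 1·2): 0.85 vs {0.17, 0.20, 0.44, 0.43} → pass.
Anx (methods 1·2): 0.78 vs {0.20, 0.17, 0.18, 0.18} → pass.
PC (methods 1·2): 0.27 vs {0.43, 0.44, 0.18, 0.18} → fail.
1 of 3 fail.

1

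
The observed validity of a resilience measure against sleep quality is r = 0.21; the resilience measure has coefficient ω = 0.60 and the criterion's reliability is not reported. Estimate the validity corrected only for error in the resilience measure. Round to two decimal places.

0.27

Single correction: r_c = r_obs / √r_xx = 0.21 / √0.60 = 0.21 / 0.7746 ≈ 0.27.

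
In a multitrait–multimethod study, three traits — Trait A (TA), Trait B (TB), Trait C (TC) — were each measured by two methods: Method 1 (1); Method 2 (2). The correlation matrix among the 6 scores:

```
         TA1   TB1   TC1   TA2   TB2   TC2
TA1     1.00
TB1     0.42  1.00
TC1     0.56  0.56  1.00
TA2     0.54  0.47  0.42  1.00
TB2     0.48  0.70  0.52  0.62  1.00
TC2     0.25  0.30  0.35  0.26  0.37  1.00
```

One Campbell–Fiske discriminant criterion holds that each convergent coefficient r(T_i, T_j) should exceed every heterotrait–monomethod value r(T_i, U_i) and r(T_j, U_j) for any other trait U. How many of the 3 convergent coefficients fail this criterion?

2

Checking each validity diagonal entry against its comparison values:
TA (methods 1·2): 0.54 vs {0.42, 0.62, 0.56, 0.26} → fail.
TB (methods 1·2): 0.70 vs {0.42, 0.62, 0.56, 0.37} → pass.
TC (methods 1·2): 0.35 vs {0.56, 0.26, 0.56, 0.37} → fail.
2 of 3 fail.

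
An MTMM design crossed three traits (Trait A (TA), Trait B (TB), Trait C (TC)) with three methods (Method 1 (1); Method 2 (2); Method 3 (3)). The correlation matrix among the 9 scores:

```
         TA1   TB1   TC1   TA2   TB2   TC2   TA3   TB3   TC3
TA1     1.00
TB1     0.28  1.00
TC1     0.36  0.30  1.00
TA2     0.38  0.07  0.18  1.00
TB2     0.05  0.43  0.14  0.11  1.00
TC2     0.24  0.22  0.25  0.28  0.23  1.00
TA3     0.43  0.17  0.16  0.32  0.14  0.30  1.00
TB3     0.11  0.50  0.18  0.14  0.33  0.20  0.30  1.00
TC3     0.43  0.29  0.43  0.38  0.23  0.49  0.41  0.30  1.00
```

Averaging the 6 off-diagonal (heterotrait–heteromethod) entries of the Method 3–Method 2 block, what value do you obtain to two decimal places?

HTHM values (method 3 × method 2): 0.14, 0.30, 0.14, 0.20, 0.38, 0.23; mean = 1.39/6 = 0.23.

0.23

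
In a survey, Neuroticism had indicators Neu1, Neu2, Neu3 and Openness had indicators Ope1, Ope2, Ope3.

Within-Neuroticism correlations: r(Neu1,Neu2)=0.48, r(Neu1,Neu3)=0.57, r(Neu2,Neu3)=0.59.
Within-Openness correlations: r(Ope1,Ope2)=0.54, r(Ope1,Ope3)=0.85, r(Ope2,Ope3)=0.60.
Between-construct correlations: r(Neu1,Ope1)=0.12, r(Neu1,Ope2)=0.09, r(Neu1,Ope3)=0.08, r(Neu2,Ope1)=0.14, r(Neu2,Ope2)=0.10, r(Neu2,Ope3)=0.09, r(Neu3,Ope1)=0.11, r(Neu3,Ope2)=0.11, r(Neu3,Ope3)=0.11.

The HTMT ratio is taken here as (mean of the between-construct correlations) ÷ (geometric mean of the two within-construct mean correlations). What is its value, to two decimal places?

0.18

Mean between = 0.95/9 = 0.1056.
Mean within-Neu = 1.64/3 = 0.5467; mean within-Ope = 1.99/3 = 0.6633.
Geometric mean = √(0.5467 × 0.6633) = 0.6022.
HTMT = 0.1056 / 0.6022 = 0.18.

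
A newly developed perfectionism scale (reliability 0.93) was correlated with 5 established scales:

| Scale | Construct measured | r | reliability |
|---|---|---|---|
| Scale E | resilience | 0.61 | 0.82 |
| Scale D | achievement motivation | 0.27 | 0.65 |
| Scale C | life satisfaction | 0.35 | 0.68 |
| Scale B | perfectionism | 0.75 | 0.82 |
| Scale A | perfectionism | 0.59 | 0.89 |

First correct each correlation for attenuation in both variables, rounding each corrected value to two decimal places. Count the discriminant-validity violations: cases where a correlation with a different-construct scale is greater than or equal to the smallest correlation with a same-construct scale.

Disattenuated r (r / √(r_scale · r_new)):
  Scale E (disc): 0.61 / √(0.82·0.93) = 0.70
  Scale D (disc): 0.27 / √(0.65·0.93) = 0.35
  Scale C (disc): 0.35 / √(0.68·0.93) = 0.44
  Scale B (conv): 0.75 / √(0.82·0.93) = 0.86
  Scale A (conv): 0.59 / √(0.89·0.93) = 0.65
Smallest convergent = 0.65. Discriminant values: 0.70, 0.35, 0.44; count ≥ 0.65 → 1.

1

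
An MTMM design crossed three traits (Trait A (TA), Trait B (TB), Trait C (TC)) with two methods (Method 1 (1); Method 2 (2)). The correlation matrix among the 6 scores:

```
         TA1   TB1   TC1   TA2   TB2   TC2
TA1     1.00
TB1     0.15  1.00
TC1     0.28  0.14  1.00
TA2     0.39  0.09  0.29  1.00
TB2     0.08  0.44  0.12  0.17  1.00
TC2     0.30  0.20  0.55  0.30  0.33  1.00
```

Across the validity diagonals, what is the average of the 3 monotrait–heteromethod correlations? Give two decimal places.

0.46

Convergent values: 0.39, 0.44, 0.55; mean = 1.38/3 = 0.46.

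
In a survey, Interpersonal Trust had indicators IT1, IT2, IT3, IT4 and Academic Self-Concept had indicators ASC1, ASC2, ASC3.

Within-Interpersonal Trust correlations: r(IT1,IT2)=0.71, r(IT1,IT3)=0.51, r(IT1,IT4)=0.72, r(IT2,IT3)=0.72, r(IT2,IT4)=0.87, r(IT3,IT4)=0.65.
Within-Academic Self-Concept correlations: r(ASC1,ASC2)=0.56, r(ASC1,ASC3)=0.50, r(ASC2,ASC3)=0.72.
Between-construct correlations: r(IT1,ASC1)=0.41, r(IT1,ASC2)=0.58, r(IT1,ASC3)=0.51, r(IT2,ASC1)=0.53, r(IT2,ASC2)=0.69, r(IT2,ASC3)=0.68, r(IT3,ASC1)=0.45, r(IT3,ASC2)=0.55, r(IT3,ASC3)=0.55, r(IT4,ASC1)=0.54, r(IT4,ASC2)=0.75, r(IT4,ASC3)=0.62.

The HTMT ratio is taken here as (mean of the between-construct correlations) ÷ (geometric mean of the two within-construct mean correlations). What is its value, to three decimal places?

0.889

Mean between = 6.86/12 = 0.5717.
Mean within-IT = 4.18/6 = 0.6967; mean within-ASC = 1.78/3 = 0.5933.
Geometric mean = √(0.6967 × 0.5933) = 0.6429.
HTMT = 0.5717 / 0.6429 = 0.889.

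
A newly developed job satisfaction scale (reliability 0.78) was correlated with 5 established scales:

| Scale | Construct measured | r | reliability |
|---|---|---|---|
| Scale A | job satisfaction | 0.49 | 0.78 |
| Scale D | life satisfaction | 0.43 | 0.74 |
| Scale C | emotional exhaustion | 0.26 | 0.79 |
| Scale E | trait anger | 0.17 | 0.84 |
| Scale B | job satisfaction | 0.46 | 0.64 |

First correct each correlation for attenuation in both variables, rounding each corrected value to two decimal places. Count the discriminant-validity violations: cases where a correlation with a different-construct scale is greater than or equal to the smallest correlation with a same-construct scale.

0

Disattenuated r (r / √(r_scale · r_new)):
  Scale A (conv): 0.49 / √(0.78·0.78) = 0.63
  Scale D (disc): 0.43 / √(0.74·0.78) = 0.57
  Scale C (disc): 0.26 / √(0.79·0.78) = 0.33
  Scale E (disc): 0.17 / √(0.84·0.78) = 0.21
  Scale B (conv): 0.46 / √(0.64·0.78) = 0.65
Smallest convergent = 0.63. Discriminant values: 0.57, 0.33, 0.21; count ≥ 0.63 → 0.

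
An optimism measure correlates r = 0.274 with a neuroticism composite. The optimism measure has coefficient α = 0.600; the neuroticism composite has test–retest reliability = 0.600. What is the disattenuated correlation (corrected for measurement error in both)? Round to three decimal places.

0.457

r_true = r_obs / √(r_xx · r_yy) = 0.274 / √(0.600 × 0.600) = 0.274 / √0.360000 = 0.274 / 0.6000 ≈ 0.457.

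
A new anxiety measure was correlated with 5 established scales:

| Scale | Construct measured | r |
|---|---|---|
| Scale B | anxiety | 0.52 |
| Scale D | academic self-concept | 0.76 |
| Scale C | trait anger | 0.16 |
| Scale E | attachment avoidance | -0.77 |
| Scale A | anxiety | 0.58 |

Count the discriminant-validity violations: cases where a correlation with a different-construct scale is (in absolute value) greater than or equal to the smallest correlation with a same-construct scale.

2

Convergent (same construct = anxiety): Scale B, Scale A.
Smallest convergent = 0.52. Discriminant |r|: 0.76, 0.16, 0.77; count ≥ 0.52 → 2.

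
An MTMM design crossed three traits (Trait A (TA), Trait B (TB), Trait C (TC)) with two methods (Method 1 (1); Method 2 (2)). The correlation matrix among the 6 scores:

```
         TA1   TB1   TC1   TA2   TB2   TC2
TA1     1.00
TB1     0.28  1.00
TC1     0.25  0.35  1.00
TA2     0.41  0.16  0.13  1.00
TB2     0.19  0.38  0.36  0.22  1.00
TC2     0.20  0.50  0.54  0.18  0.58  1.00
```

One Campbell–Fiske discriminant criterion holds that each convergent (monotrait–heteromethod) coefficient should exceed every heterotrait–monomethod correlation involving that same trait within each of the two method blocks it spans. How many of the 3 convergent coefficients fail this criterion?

2

Convergent coefficients and their comparison sets:
TA (methods 1·2): 0.41 vs {0.28, 0.22, 0.25, 0.18} → pass.
TB (methods 1·2): 0.38 vs {0.28, 0.22, 0.35, 0.58} → fail.
TC (methods 1·2): 0.54 vs {0.25, 0.18, 0.35, 0.58} → fail.
2 of 3 fail.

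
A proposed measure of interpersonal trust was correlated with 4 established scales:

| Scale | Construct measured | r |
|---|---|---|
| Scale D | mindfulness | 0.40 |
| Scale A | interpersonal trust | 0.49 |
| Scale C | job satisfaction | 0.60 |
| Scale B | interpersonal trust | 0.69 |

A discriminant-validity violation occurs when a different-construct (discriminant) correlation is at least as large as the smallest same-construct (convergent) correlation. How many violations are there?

1

Convergent (same construct = interpersonal trust): Scale A, Scale B.
Smallest convergent = 0.49. Discriminant values: 0.40, 0.60; count ≥ 0.49 → 1.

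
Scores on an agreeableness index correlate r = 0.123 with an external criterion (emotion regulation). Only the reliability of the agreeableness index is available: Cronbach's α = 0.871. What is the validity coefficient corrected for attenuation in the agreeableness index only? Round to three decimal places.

Single correction: r_c = r_obs / √r_xx = 0.123 / √0.871 = 0.123 / 0.9333 ≈ 0.132.

0.132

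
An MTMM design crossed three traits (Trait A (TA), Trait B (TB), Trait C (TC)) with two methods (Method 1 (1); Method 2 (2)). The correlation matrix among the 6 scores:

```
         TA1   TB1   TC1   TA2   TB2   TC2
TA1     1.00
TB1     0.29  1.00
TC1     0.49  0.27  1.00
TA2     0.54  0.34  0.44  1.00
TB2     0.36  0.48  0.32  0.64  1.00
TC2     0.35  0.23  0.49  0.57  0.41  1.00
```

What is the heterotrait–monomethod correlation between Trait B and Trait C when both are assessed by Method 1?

Different traits, same method: r(TB1, TC1) = 0.27.

0.27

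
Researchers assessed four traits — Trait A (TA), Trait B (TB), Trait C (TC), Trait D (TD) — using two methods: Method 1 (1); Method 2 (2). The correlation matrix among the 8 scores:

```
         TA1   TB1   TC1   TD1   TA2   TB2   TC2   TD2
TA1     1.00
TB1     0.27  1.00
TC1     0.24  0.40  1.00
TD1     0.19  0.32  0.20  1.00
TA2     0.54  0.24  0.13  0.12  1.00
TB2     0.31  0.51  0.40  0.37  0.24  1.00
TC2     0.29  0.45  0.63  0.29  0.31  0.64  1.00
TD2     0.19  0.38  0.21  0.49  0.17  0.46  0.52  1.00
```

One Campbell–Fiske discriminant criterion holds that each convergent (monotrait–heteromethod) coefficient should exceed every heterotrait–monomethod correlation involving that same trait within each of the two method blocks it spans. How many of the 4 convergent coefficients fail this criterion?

Checking each validity diagonal entry against its comparison values:
TA (methods 1·2): 0.54 vs {0.27, 0.24, 0.24, 0.31, 0.19, 0.17} → pass.
TB (methods 1·2): 0.51 vs {0.27, 0.24, 0.40, 0.64, 0.32, 0.46} → fail.
TC (methods 1·2): 0.63 vs {0.24, 0.31, 0.40, 0.64, 0.20, 0.52} → fail.
TD (methods 1·2): 0.49 vs {0.19, 0.17, 0.32, 0.46, 0.20, 0.52} → fail.
3 of 4 fail.

3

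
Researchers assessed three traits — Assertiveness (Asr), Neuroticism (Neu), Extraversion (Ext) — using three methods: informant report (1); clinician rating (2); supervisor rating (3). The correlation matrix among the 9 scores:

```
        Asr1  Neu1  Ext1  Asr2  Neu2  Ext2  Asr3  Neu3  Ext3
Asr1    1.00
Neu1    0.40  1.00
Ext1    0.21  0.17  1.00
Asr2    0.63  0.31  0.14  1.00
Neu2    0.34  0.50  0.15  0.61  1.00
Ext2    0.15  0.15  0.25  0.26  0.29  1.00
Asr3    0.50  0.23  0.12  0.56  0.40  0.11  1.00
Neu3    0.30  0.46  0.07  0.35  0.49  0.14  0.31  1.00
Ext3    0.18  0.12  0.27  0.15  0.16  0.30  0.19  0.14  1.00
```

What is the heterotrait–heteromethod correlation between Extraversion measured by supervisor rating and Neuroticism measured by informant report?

Different traits and methods: r(Ext3, Neu1) = 0.12.

0.12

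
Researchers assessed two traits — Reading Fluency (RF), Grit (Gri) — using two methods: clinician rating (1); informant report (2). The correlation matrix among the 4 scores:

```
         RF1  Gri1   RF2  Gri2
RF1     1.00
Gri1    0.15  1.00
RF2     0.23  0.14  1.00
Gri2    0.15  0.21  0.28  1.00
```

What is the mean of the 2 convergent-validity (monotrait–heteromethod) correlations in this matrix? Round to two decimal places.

0.22

Convergent values: 0.23, 0.21; mean = 0.44/2 = 0.22.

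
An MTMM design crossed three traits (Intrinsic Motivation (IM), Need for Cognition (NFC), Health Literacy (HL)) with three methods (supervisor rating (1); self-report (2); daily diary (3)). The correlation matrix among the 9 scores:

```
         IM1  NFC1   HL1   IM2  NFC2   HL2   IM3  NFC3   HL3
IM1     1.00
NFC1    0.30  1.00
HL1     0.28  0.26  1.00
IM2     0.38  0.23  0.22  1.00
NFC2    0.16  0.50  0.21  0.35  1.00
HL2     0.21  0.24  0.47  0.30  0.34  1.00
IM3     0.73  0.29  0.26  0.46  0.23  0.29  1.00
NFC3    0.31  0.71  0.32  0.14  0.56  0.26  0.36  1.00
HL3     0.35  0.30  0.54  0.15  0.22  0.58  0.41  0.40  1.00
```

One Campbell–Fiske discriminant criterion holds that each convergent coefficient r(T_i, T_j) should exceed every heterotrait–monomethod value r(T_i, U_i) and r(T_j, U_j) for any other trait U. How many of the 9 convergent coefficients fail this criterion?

Each convergent coefficient versus the relevant comparison correlations:
IM (methods 1·2): 0.38 vs {0.30, 0.35, 0.28, 0.30} → pass.
IM (methods 1·3): 0.73 vs {0.30, 0.36, 0.28, 0.41} → pass.
IM (methods 2·3): 0.46 vs {0.35, 0.36, 0.30, 0.41} → pass.
NFC (methods 1·2): 0.50 vs {0.30, 0.35, 0.26, 0.34} → pass.
NFC (methods 1·3): 0.71 vs {0.30, 0.36, 0.26, 0.40} → pass.
NFC (methods 2·3): 0.56 vs {0.35, 0.36, 0.34, 0.40} → pass.
HL (methods 1·2): 0.47 vs {0.28, 0.30, 0.26, 0.34} → pass.
HL (methods 1·3): 0.54 vs {0.28, 0.41, 0.26, 0.40} → pass.
HL (methods 2·3): 0.58 vs {0.30, 0.41, 0.34, 0.40} → pass.
0 of 9 fail.

0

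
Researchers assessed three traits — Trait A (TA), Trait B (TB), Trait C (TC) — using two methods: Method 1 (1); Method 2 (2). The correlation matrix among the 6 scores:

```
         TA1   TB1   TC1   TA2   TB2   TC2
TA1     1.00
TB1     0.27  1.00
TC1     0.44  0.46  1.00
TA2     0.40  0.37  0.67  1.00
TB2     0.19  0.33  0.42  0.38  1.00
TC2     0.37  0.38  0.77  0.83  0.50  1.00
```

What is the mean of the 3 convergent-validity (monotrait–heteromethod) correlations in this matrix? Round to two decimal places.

0.50

Convergent values: 0.40, 0.33, 0.77; mean = 1.50/3 = 0.50.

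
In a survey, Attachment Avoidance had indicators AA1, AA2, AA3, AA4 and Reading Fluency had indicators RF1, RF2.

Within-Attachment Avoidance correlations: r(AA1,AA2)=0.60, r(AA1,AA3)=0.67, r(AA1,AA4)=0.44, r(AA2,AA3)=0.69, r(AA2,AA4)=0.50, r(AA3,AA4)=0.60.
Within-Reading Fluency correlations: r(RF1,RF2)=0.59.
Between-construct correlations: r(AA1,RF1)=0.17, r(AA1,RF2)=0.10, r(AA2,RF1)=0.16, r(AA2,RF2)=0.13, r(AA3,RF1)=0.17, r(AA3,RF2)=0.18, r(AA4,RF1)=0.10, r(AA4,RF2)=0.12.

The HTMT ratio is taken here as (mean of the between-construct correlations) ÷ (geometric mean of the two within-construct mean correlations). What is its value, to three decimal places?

0.241

Between-construct mean = 1.13/8 = 0.1413.
Mean within-AA = 3.50/6 = 0.5833; mean within-RF = 0.59/1 = 0.5900.
Geometric mean = √(0.5833 × 0.5900) = 0.5866.
HTMT = 0.1413 / 0.5866 = 0.241.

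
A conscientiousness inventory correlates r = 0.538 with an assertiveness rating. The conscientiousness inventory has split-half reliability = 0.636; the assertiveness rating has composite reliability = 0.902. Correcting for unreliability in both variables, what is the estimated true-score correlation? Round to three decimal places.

0.710

r_true = r_obs / √(r_xx · r_yy) = 0.538 / √(0.636 × 0.902) = 0.538 / √0.573672 = 0.538 / 0.7574 ≈ 0.710.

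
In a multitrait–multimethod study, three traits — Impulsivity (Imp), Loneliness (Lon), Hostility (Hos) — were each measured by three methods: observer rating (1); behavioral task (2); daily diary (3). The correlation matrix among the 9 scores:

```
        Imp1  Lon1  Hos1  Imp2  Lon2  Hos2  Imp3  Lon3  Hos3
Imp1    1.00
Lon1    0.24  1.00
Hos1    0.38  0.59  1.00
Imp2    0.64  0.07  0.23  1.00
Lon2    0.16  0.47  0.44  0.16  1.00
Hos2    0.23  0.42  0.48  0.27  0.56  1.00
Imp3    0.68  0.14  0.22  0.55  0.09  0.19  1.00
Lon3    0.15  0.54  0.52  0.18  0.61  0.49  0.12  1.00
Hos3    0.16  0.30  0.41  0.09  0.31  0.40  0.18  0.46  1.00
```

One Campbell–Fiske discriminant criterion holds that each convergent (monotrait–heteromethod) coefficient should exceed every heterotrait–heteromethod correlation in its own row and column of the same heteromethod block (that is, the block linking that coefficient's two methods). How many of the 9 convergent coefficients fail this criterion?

Each convergent coefficient versus the relevant comparison correlations:
Imp (methods 1·2): 0.64 vs {0.16, 0.07, 0.23, 0.23} → pass.
Imp (methods 1·3): 0.68 vs {0.15, 0.14, 0.16, 0.22} → pass.
Imp (methods 2·3): 0.55 vs {0.18, 0.09, 0.09, 0.19} → pass.
Lon (methods 1·2): 0.47 vs {0.07, 0.16, 0.42, 0.44} → pass.
Lon (methods 1·3): 0.54 vs {0.14, 0.15, 0.30, 0.52} → pass.
Lon (methods 2·3): 0.61 vs {0.09, 0.18, 0.31, 0.49} → pass.
Hos (methods 1·2): 0.48 vs {0.23, 0.23, 0.44, 0.42} → pass.
Hos (methods 1·3): 0.41 vs {0.22, 0.16, 0.52, 0.30} → fail.
Hos (methods 2·3): 0.40 vs {0.19, 0.09, 0.49, 0.31} → fail.
2 of 9 fail.

2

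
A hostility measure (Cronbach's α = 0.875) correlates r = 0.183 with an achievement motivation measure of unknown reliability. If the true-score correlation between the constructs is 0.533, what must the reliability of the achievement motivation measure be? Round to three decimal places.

0.135

r_true = r_obs / √(r_xx · r_yy) ⇒ 0.533 = 0.183 / √(0.875 · r_yy).
√(0.875 · r_yy) = 0.183 / 0.533 = 0.3433; 0.875 · r_yy = 0.1179; r_yy = 0.1179 / 0.875 ≈ 0.135.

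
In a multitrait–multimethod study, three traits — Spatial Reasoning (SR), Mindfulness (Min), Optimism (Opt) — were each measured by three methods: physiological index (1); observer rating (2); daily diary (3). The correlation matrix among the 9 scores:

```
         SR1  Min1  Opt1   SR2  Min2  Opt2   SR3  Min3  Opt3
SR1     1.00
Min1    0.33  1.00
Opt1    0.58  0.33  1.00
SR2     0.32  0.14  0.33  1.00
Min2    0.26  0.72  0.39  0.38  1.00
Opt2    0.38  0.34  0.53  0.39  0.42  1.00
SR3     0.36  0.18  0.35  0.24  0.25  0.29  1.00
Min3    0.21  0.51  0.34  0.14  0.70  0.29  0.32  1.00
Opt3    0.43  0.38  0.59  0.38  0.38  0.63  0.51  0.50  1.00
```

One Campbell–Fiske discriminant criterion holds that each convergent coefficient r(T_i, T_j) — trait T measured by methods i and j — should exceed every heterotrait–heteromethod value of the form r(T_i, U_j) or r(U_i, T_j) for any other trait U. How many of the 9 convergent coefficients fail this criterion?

3

Each convergent coefficient versus the relevant comparison correlations:
SR (methods 1·2): 0.32 vs {0.26, 0.14, 0.38, 0.33} → fail.
SR (methods 1·3): 0.36 vs {0.21, 0.18, 0.43, 0.35} → fail.
SR (methods 2·3): 0.24 vs {0.14, 0.25, 0.38, 0.29} → fail.
Min (methods 1·2): 0.72 vs {0.14, 0.26, 0.34, 0.39} → pass.
Min (methods 1·3): 0.51 vs {0.18, 0.21, 0.38, 0.34} → pass.
Min (methods 2·3): 0.70 vs {0.25, 0.14, 0.38, 0.29} → pass.
Opt (methods 1·2): 0.53 vs {0.33, 0.38, 0.39, 0.34} → pass.
Opt (methods 1·3): 0.59 vs {0.35, 0.43, 0.34, 0.38} → pass.
Opt (methods 2·3): 0.63 vs {0.29, 0.38, 0.29, 0.38} → pass.
3 of 9 fail.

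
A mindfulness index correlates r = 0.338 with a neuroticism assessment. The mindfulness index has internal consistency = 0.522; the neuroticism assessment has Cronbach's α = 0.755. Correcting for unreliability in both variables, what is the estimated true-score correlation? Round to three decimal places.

0.538

r_true = r_obs / √(r_xx · r_yy) = 0.338 / √(0.522 × 0.755) = 0.338 / √0.394110 = 0.338 / 0.6278 ≈ 0.538.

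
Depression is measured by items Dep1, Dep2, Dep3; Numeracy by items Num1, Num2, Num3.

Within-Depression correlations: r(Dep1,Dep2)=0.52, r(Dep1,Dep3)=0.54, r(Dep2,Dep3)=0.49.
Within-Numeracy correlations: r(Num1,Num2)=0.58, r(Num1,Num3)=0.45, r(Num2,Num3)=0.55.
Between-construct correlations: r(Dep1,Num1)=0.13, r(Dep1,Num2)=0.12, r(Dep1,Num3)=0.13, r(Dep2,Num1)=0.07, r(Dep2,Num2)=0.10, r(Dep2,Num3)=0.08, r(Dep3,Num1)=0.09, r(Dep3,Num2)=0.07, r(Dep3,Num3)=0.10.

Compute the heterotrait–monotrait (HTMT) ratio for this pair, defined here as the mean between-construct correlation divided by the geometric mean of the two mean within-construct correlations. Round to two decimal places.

Mean between = 0.89/9 = 0.0989.
Mean within-Dep = 1.55/3 = 0.5167; mean within-Num = 1.58/3 = 0.5267.
Geometric mean = √(0.5167 × 0.5267) = 0.5217.
HTMT = 0.0989 / 0.5217 = 0.19.

0.19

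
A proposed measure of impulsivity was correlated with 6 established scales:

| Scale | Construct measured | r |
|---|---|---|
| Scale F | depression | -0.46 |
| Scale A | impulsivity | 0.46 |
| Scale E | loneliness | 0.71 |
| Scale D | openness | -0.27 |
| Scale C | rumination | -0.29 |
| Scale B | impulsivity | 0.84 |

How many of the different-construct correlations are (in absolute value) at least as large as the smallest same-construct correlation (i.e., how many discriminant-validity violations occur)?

2

Convergent (same construct = impulsivity): Scale A, Scale B.
Smallest convergent = 0.46. Discriminant |r|: 0.46, 0.71, 0.27, 0.29; count ≥ 0.46 → 2.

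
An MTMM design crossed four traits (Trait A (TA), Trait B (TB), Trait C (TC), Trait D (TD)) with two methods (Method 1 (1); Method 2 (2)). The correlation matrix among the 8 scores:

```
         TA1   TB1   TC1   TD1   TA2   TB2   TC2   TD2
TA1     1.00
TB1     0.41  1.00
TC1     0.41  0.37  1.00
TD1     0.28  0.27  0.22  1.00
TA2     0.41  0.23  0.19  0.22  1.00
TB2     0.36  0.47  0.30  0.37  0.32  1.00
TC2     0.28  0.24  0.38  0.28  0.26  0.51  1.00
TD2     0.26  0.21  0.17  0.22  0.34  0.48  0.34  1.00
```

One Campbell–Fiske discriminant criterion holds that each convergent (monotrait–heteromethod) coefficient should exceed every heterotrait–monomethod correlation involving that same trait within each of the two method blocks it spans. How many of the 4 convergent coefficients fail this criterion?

Checking each validity diagonal entry against its comparison values:
TA (methods 1·2): 0.41 vs {0.41, 0.32, 0.41, 0.26, 0.28, 0.34} → fail.
TB (methods 1·2): 0.47 vs {0.41, 0.32, 0.37, 0.51, 0.27, 0.48} → fail.
TC (methods 1·2): 0.38 vs {0.41, 0.26, 0.37, 0.51, 0.22, 0.34} → fail.
TD (methods 1·2): 0.22 vs {0.28, 0.34, 0.27, 0.48, 0.22, 0.34} → fail.
4 of 4 fail.

4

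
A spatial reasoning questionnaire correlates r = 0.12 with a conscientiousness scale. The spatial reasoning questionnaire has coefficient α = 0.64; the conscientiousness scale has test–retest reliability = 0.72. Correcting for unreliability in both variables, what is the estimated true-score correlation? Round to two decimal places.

0.18

r_true = r_obs / √(r_xx · r_yy) = 0.12 / √(0.64 × 0.72) = 0.12 / √0.4608 = 0.12 / 0.6788 ≈ 0.18.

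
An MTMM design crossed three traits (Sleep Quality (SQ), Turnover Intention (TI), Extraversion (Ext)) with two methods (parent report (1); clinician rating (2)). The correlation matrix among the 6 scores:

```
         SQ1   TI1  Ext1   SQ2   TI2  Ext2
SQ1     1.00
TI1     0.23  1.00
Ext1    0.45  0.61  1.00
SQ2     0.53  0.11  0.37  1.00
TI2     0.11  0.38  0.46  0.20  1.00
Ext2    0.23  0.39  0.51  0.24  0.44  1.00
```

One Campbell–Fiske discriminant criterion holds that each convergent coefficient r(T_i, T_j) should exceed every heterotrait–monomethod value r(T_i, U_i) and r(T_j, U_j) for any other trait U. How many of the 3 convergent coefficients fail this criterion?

Each convergent coefficient versus the relevant comparison correlations:
SQ (methods 1·2): 0.53 vs {0.23, 0.20, 0.45, 0.24} → pass.
TI (methods 1·2): 0.38 vs {0.23, 0.20, 0.61, 0.44} → fail.
Ext (methods 1·2): 0.51 vs {0.45, 0.24, 0.61, 0.44} → fail.
2 of 3 fail.

2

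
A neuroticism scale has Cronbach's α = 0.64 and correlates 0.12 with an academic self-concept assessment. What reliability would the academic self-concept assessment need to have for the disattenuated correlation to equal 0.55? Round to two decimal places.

r_true = r_obs / √(r_xx · r_yy) ⇒ 0.55 = 0.12 / √(0.64 · r_yy).
√(0.64 · r_yy) = 0.12 / 0.55 = 0.2182; 0.64 · r_yy = 0.0476; r_yy = 0.0476 / 0.64 ≈ 0.07.

0.07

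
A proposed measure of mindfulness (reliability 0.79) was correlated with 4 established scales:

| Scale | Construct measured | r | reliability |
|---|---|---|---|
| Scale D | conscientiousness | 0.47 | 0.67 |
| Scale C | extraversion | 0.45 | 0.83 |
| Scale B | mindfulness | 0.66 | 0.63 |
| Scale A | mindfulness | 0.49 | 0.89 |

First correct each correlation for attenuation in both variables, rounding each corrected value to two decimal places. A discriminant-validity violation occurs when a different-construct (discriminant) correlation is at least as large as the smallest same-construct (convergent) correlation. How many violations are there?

1

Disattenuated r (r / √(r_scale · r_new)):
  Scale D (disc): 0.47 / √(0.67·0.79) = 0.65
  Scale C (disc): 0.45 / √(0.83·0.79) = 0.56
  Scale B (conv): 0.66 / √(0.63·0.79) = 0.94
  Scale A (conv): 0.49 / √(0.89·0.79) = 0.58
Smallest convergent = 0.58. Discriminant values: 0.65, 0.56; count ≥ 0.58 → 1.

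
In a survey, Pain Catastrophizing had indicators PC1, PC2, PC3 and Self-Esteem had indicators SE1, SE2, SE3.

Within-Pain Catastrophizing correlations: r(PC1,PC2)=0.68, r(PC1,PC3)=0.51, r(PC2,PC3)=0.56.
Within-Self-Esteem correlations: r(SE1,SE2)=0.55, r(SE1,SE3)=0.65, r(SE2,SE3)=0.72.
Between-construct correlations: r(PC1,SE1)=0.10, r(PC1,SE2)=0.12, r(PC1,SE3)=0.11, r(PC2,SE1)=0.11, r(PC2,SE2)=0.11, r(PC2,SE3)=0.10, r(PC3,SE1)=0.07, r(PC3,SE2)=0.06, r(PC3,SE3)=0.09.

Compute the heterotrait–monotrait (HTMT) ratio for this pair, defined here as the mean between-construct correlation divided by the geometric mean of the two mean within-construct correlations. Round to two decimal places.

Between-construct mean = 0.87/9 = 0.0967.
Mean within-PC = 1.75/3 = 0.5833; mean within-SE = 1.92/3 = 0.6400.
Geometric mean = √(0.5833 × 0.6400) = 0.6110.
HTMT = 0.0967 / 0.6110 = 0.16.

0.16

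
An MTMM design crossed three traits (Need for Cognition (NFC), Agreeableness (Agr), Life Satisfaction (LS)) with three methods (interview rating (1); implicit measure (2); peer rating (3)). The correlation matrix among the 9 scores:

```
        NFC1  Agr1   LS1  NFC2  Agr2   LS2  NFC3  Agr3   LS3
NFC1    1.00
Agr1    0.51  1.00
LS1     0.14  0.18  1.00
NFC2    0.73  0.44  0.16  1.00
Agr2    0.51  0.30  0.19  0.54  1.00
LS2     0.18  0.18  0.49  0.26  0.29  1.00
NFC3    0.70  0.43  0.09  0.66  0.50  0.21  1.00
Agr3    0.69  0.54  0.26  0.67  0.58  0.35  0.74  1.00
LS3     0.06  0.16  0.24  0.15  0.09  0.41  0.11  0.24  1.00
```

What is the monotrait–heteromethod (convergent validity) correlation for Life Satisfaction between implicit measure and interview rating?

0.49

Same trait (LS), different methods: r(LS2, LS1) = 0.49.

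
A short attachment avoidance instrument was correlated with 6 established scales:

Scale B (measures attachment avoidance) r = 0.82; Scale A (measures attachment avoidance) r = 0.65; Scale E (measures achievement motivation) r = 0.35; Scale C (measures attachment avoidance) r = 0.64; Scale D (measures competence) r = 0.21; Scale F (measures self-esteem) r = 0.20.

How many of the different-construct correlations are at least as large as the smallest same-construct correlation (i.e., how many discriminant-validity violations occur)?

0

Convergent (same construct = attachment avoidance): Scale B, Scale A, Scale C.
Smallest convergent = 0.64. Discriminant values: 0.35, 0.21, 0.20; count ≥ 0.64 → 0.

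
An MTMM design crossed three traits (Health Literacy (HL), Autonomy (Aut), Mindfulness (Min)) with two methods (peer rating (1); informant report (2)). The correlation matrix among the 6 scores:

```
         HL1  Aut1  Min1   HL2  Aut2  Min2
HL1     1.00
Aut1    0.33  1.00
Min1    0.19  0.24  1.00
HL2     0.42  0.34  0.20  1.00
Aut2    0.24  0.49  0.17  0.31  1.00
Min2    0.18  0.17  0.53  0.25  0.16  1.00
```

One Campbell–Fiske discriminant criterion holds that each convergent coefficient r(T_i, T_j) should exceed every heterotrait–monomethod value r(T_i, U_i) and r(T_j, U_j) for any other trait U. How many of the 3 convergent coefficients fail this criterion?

0

Each convergent coefficient versus the relevant comparison correlations:
HL (methods 1·2): 0.42 vs {0.33, 0.31, 0.19, 0.25} → pass.
Aut (methods 1·2): 0.49 vs {0.33, 0.31, 0.24, 0.16} → pass.
Min (methods 1·2): 0.53 vs {0.19, 0.25, 0.24, 0.16} → pass.
0 of 3 fail.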